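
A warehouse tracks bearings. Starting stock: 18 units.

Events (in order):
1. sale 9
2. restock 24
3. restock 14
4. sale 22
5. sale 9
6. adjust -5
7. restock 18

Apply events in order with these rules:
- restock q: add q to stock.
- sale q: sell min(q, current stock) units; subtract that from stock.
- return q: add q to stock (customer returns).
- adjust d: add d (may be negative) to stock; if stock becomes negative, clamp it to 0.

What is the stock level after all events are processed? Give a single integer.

Processing events:
Start: stock = 18
  Event 1 (sale 9): sell min(9,18)=9. stock: 18 - 9 = 9. total_sold = 9
  Event 2 (restock 24): 9 + 24 = 33
  Event 3 (restock 14): 33 + 14 = 47
  Event 4 (sale 22): sell min(22,47)=22. stock: 47 - 22 = 25. total_sold = 31
  Event 5 (sale 9): sell min(9,25)=9. stock: 25 - 9 = 16. total_sold = 40
  Event 6 (adjust -5): 16 + -5 = 11
  Event 7 (restock 18): 11 + 18 = 29
Final: stock = 29, total_sold = 40

Answer: 29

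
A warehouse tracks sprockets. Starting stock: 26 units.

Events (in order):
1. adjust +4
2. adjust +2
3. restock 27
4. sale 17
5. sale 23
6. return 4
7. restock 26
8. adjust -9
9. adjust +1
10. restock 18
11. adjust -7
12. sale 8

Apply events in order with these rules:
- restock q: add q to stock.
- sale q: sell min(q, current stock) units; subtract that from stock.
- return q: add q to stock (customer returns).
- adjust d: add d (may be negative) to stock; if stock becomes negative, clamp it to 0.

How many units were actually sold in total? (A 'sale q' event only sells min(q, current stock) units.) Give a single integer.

Answer: 48

Derivation:
Processing events:
Start: stock = 26
  Event 1 (adjust +4): 26 + 4 = 30
  Event 2 (adjust +2): 30 + 2 = 32
  Event 3 (restock 27): 32 + 27 = 59
  Event 4 (sale 17): sell min(17,59)=17. stock: 59 - 17 = 42. total_sold = 17
  Event 5 (sale 23): sell min(23,42)=23. stock: 42 - 23 = 19. total_sold = 40
  Event 6 (return 4): 19 + 4 = 23
  Event 7 (restock 26): 23 + 26 = 49
  Event 8 (adjust -9): 49 + -9 = 40
  Event 9 (adjust +1): 40 + 1 = 41
  Event 10 (restock 18): 41 + 18 = 59
  Event 11 (adjust -7): 59 + -7 = 52
  Event 12 (sale 8): sell min(8,52)=8. stock: 52 - 8 = 44. total_sold = 48
Final: stock = 44, total_sold = 48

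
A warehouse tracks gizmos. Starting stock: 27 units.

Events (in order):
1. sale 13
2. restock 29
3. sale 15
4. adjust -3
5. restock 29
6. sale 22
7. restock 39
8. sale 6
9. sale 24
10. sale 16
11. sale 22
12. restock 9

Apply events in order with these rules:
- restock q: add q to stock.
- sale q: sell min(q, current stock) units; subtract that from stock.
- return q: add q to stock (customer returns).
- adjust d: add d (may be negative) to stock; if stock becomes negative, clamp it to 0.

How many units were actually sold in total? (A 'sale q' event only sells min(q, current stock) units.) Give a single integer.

Processing events:
Start: stock = 27
  Event 1 (sale 13): sell min(13,27)=13. stock: 27 - 13 = 14. total_sold = 13
  Event 2 (restock 29): 14 + 29 = 43
  Event 3 (sale 15): sell min(15,43)=15. stock: 43 - 15 = 28. total_sold = 28
  Event 4 (adjust -3): 28 + -3 = 25
  Event 5 (restock 29): 25 + 29 = 54
  Event 6 (sale 22): sell min(22,54)=22. stock: 54 - 22 = 32. total_sold = 50
  Event 7 (restock 39): 32 + 39 = 71
  Event 8 (sale 6): sell min(6,71)=6. stock: 71 - 6 = 65. total_sold = 56
  Event 9 (sale 24): sell min(24,65)=24. stock: 65 - 24 = 41. total_sold = 80
  Event 10 (sale 16): sell min(16,41)=16. stock: 41 - 16 = 25. total_sold = 96
  Event 11 (sale 22): sell min(22,25)=22. stock: 25 - 22 = 3. total_sold = 118
  Event 12 (restock 9): 3 + 9 = 12
Final: stock = 12, total_sold = 118

Answer: 118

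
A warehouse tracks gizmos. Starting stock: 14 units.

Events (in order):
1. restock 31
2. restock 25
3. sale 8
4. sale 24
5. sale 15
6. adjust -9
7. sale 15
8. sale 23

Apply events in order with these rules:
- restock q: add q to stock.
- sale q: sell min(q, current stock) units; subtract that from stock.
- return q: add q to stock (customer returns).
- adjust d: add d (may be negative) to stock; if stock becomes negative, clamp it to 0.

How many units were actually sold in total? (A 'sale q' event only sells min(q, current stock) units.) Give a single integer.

Answer: 61

Derivation:
Processing events:
Start: stock = 14
  Event 1 (restock 31): 14 + 31 = 45
  Event 2 (restock 25): 45 + 25 = 70
  Event 3 (sale 8): sell min(8,70)=8. stock: 70 - 8 = 62. total_sold = 8
  Event 4 (sale 24): sell min(24,62)=24. stock: 62 - 24 = 38. total_sold = 32
  Event 5 (sale 15): sell min(15,38)=15. stock: 38 - 15 = 23. total_sold = 47
  Event 6 (adjust -9): 23 + -9 = 14
  Event 7 (sale 15): sell min(15,14)=14. stock: 14 - 14 = 0. total_sold = 61
  Event 8 (sale 23): sell min(23,0)=0. stock: 0 - 0 = 0. total_sold = 61
Final: stock = 0, total_sold = 61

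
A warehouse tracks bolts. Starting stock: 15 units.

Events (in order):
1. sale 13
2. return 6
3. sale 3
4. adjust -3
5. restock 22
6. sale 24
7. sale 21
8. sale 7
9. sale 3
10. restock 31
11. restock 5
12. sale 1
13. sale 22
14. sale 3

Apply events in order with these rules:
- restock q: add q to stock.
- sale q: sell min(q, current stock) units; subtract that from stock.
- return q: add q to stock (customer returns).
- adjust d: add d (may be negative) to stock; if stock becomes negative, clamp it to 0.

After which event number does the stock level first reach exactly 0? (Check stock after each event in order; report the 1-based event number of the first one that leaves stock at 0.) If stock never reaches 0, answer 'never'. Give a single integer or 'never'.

Answer: 6

Derivation:
Processing events:
Start: stock = 15
  Event 1 (sale 13): sell min(13,15)=13. stock: 15 - 13 = 2. total_sold = 13
  Event 2 (return 6): 2 + 6 = 8
  Event 3 (sale 3): sell min(3,8)=3. stock: 8 - 3 = 5. total_sold = 16
  Event 4 (adjust -3): 5 + -3 = 2
  Event 5 (restock 22): 2 + 22 = 24
  Event 6 (sale 24): sell min(24,24)=24. stock: 24 - 24 = 0. total_sold = 40
  Event 7 (sale 21): sell min(21,0)=0. stock: 0 - 0 = 0. total_sold = 40
  Event 8 (sale 7): sell min(7,0)=0. stock: 0 - 0 = 0. total_sold = 40
  Event 9 (sale 3): sell min(3,0)=0. stock: 0 - 0 = 0. total_sold = 40
  Event 10 (restock 31): 0 + 31 = 31
  Event 11 (restock 5): 31 + 5 = 36
  Event 12 (sale 1): sell min(1,36)=1. stock: 36 - 1 = 35. total_sold = 41
  Event 13 (sale 22): sell min(22,35)=22. stock: 35 - 22 = 13. total_sold = 63
  Event 14 (sale 3): sell min(3,13)=3. stock: 13 - 3 = 10. total_sold = 66
Final: stock = 10, total_sold = 66

First zero at event 6.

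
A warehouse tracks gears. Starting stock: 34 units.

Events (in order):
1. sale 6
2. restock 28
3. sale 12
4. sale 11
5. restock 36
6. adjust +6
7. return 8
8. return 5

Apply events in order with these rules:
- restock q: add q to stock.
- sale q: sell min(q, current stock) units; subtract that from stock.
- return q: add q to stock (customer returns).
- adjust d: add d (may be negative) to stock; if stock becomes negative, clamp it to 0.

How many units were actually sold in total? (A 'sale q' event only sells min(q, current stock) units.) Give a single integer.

Answer: 29

Derivation:
Processing events:
Start: stock = 34
  Event 1 (sale 6): sell min(6,34)=6. stock: 34 - 6 = 28. total_sold = 6
  Event 2 (restock 28): 28 + 28 = 56
  Event 3 (sale 12): sell min(12,56)=12. stock: 56 - 12 = 44. total_sold = 18
  Event 4 (sale 11): sell min(11,44)=11. stock: 44 - 11 = 33. total_sold = 29
  Event 5 (restock 36): 33 + 36 = 69
  Event 6 (adjust +6): 69 + 6 = 75
  Event 7 (return 8): 75 + 8 = 83
  Event 8 (return 5): 83 + 5 = 88
Final: stock = 88, total_sold = 29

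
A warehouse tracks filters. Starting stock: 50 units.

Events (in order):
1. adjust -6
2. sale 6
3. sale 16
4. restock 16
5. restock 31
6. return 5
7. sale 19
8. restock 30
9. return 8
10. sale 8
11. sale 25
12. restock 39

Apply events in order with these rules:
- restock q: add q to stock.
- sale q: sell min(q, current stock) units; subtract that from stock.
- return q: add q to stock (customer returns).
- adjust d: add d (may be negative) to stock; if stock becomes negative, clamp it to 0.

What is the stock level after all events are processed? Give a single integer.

Processing events:
Start: stock = 50
  Event 1 (adjust -6): 50 + -6 = 44
  Event 2 (sale 6): sell min(6,44)=6. stock: 44 - 6 = 38. total_sold = 6
  Event 3 (sale 16): sell min(16,38)=16. stock: 38 - 16 = 22. total_sold = 22
  Event 4 (restock 16): 22 + 16 = 38
  Event 5 (restock 31): 38 + 31 = 69
  Event 6 (return 5): 69 + 5 = 74
  Event 7 (sale 19): sell min(19,74)=19. stock: 74 - 19 = 55. total_sold = 41
  Event 8 (restock 30): 55 + 30 = 85
  Event 9 (return 8): 85 + 8 = 93
  Event 10 (sale 8): sell min(8,93)=8. stock: 93 - 8 = 85. total_sold = 49
  Event 11 (sale 25): sell min(25,85)=25. stock: 85 - 25 = 60. total_sold = 74
  Event 12 (restock 39): 60 + 39 = 99
Final: stock = 99, total_sold = 74

Answer: 99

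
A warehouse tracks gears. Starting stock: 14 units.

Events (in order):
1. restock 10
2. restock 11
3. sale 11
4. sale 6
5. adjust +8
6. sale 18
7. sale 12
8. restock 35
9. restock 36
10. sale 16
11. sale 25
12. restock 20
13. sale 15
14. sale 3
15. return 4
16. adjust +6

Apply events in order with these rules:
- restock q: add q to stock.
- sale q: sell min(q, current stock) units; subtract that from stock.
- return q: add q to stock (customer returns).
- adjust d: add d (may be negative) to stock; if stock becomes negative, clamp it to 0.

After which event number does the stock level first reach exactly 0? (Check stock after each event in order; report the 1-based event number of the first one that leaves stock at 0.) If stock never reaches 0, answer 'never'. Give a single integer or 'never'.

Processing events:
Start: stock = 14
  Event 1 (restock 10): 14 + 10 = 24
  Event 2 (restock 11): 24 + 11 = 35
  Event 3 (sale 11): sell min(11,35)=11. stock: 35 - 11 = 24. total_sold = 11
  Event 4 (sale 6): sell min(6,24)=6. stock: 24 - 6 = 18. total_sold = 17
  Event 5 (adjust +8): 18 + 8 = 26
  Event 6 (sale 18): sell min(18,26)=18. stock: 26 - 18 = 8. total_sold = 35
  Event 7 (sale 12): sell min(12,8)=8. stock: 8 - 8 = 0. total_sold = 43
  Event 8 (restock 35): 0 + 35 = 35
  Event 9 (restock 36): 35 + 36 = 71
  Event 10 (sale 16): sell min(16,71)=16. stock: 71 - 16 = 55. total_sold = 59
  Event 11 (sale 25): sell min(25,55)=25. stock: 55 - 25 = 30. total_sold = 84
  Event 12 (restock 20): 30 + 20 = 50
  Event 13 (sale 15): sell min(15,50)=15. stock: 50 - 15 = 35. total_sold = 99
  Event 14 (sale 3): sell min(3,35)=3. stock: 35 - 3 = 32. total_sold = 102
  Event 15 (return 4): 32 + 4 = 36
  Event 16 (adjust +6): 36 + 6 = 42
Final: stock = 42, total_sold = 102

First zero at event 7.

Answer: 7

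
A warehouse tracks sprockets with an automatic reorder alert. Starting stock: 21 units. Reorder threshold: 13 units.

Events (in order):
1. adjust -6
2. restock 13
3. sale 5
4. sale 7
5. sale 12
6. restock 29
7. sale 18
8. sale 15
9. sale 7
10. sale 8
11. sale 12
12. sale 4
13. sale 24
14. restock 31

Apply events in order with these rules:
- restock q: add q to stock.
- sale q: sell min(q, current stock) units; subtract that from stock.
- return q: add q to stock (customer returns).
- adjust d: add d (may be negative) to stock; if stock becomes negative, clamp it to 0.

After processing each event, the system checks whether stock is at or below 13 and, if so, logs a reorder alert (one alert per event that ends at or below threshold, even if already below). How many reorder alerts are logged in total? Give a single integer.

Answer: 7

Derivation:
Processing events:
Start: stock = 21
  Event 1 (adjust -6): 21 + -6 = 15
  Event 2 (restock 13): 15 + 13 = 28
  Event 3 (sale 5): sell min(5,28)=5. stock: 28 - 5 = 23. total_sold = 5
  Event 4 (sale 7): sell min(7,23)=7. stock: 23 - 7 = 16. total_sold = 12
  Event 5 (sale 12): sell min(12,16)=12. stock: 16 - 12 = 4. total_sold = 24
  Event 6 (restock 29): 4 + 29 = 33
  Event 7 (sale 18): sell min(18,33)=18. stock: 33 - 18 = 15. total_sold = 42
  Event 8 (sale 15): sell min(15,15)=15. stock: 15 - 15 = 0. total_sold = 57
  Event 9 (sale 7): sell min(7,0)=0. stock: 0 - 0 = 0. total_sold = 57
  Event 10 (sale 8): sell min(8,0)=0. stock: 0 - 0 = 0. total_sold = 57
  Event 11 (sale 12): sell min(12,0)=0. stock: 0 - 0 = 0. total_sold = 57
  Event 12 (sale 4): sell min(4,0)=0. stock: 0 - 0 = 0. total_sold = 57
  Event 13 (sale 24): sell min(24,0)=0. stock: 0 - 0 = 0. total_sold = 57
  Event 14 (restock 31): 0 + 31 = 31
Final: stock = 31, total_sold = 57

Checking against threshold 13:
  After event 1: stock=15 > 13
  After event 2: stock=28 > 13
  After event 3: stock=23 > 13
  After event 4: stock=16 > 13
  After event 5: stock=4 <= 13 -> ALERT
  After event 6: stock=33 > 13
  After event 7: stock=15 > 13
  After event 8: stock=0 <= 13 -> ALERT
  After event 9: stock=0 <= 13 -> ALERT
  After event 10: stock=0 <= 13 -> ALERT
  After event 11: stock=0 <= 13 -> ALERT
  After event 12: stock=0 <= 13 -> ALERT
  After event 13: stock=0 <= 13 -> ALERT
  After event 14: stock=31 > 13
Alert events: [5, 8, 9, 10, 11, 12, 13]. Count = 7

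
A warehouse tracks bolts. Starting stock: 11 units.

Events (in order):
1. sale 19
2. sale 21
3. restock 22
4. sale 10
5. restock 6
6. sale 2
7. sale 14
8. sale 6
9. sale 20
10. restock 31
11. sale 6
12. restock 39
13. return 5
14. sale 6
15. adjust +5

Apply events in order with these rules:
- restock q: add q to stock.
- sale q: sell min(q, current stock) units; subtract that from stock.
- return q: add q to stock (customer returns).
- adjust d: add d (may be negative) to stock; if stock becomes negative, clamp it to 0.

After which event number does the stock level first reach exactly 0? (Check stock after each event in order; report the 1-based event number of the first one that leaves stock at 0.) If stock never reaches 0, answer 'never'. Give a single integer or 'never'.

Processing events:
Start: stock = 11
  Event 1 (sale 19): sell min(19,11)=11. stock: 11 - 11 = 0. total_sold = 11
  Event 2 (sale 21): sell min(21,0)=0. stock: 0 - 0 = 0. total_sold = 11
  Event 3 (restock 22): 0 + 22 = 22
  Event 4 (sale 10): sell min(10,22)=10. stock: 22 - 10 = 12. total_sold = 21
  Event 5 (restock 6): 12 + 6 = 18
  Event 6 (sale 2): sell min(2,18)=2. stock: 18 - 2 = 16. total_sold = 23
  Event 7 (sale 14): sell min(14,16)=14. stock: 16 - 14 = 2. total_sold = 37
  Event 8 (sale 6): sell min(6,2)=2. stock: 2 - 2 = 0. total_sold = 39
  Event 9 (sale 20): sell min(20,0)=0. stock: 0 - 0 = 0. total_sold = 39
  Event 10 (restock 31): 0 + 31 = 31
  Event 11 (sale 6): sell min(6,31)=6. stock: 31 - 6 = 25. total_sold = 45
  Event 12 (restock 39): 25 + 39 = 64
  Event 13 (return 5): 64 + 5 = 69
  Event 14 (sale 6): sell min(6,69)=6. stock: 69 - 6 = 63. total_sold = 51
  Event 15 (adjust +5): 63 + 5 = 68
Final: stock = 68, total_sold = 51

First zero at event 1.

Answer: 1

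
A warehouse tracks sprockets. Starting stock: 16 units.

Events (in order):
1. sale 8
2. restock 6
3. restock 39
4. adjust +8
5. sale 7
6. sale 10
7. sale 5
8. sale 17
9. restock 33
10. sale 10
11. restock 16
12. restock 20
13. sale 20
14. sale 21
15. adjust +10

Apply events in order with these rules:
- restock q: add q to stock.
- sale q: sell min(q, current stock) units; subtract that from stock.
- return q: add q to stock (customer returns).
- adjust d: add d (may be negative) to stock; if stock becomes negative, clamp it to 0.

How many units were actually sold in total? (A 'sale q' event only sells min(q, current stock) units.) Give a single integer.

Processing events:
Start: stock = 16
  Event 1 (sale 8): sell min(8,16)=8. stock: 16 - 8 = 8. total_sold = 8
  Event 2 (restock 6): 8 + 6 = 14
  Event 3 (restock 39): 14 + 39 = 53
  Event 4 (adjust +8): 53 + 8 = 61
  Event 5 (sale 7): sell min(7,61)=7. stock: 61 - 7 = 54. total_sold = 15
  Event 6 (sale 10): sell min(10,54)=10. stock: 54 - 10 = 44. total_sold = 25
  Event 7 (sale 5): sell min(5,44)=5. stock: 44 - 5 = 39. total_sold = 30
  Event 8 (sale 17): sell min(17,39)=17. stock: 39 - 17 = 22. total_sold = 47
  Event 9 (restock 33): 22 + 33 = 55
  Event 10 (sale 10): sell min(10,55)=10. stock: 55 - 10 = 45. total_sold = 57
  Event 11 (restock 16): 45 + 16 = 61
  Event 12 (restock 20): 61 + 20 = 81
  Event 13 (sale 20): sell min(20,81)=20. stock: 81 - 20 = 61. total_sold = 77
  Event 14 (sale 21): sell min(21,61)=21. stock: 61 - 21 = 40. total_sold = 98
  Event 15 (adjust +10): 40 + 10 = 50
Final: stock = 50, total_sold = 98

Answer: 98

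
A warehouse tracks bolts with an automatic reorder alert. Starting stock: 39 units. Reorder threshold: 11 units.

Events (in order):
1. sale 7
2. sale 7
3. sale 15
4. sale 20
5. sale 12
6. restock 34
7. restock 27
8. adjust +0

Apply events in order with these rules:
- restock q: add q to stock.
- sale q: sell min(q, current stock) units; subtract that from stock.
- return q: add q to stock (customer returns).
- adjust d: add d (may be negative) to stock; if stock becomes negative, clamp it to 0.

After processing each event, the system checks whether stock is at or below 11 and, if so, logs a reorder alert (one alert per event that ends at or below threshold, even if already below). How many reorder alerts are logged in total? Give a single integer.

Processing events:
Start: stock = 39
  Event 1 (sale 7): sell min(7,39)=7. stock: 39 - 7 = 32. total_sold = 7
  Event 2 (sale 7): sell min(7,32)=7. stock: 32 - 7 = 25. total_sold = 14
  Event 3 (sale 15): sell min(15,25)=15. stock: 25 - 15 = 10. total_sold = 29
  Event 4 (sale 20): sell min(20,10)=10. stock: 10 - 10 = 0. total_sold = 39
  Event 5 (sale 12): sell min(12,0)=0. stock: 0 - 0 = 0. total_sold = 39
  Event 6 (restock 34): 0 + 34 = 34
  Event 7 (restock 27): 34 + 27 = 61
  Event 8 (adjust +0): 61 + 0 = 61
Final: stock = 61, total_sold = 39

Checking against threshold 11:
  After event 1: stock=32 > 11
  After event 2: stock=25 > 11
  After event 3: stock=10 <= 11 -> ALERT
  After event 4: stock=0 <= 11 -> ALERT
  After event 5: stock=0 <= 11 -> ALERT
  After event 6: stock=34 > 11
  After event 7: stock=61 > 11
  After event 8: stock=61 > 11
Alert events: [3, 4, 5]. Count = 3

Answer: 3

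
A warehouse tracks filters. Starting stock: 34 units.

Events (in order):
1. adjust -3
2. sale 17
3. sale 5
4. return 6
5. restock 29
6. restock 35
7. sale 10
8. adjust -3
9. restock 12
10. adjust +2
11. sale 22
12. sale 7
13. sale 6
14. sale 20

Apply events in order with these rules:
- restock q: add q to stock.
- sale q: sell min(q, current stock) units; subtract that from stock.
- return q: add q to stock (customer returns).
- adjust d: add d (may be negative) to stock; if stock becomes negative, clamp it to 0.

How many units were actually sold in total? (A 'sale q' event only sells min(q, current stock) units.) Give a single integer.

Processing events:
Start: stock = 34
  Event 1 (adjust -3): 34 + -3 = 31
  Event 2 (sale 17): sell min(17,31)=17. stock: 31 - 17 = 14. total_sold = 17
  Event 3 (sale 5): sell min(5,14)=5. stock: 14 - 5 = 9. total_sold = 22
  Event 4 (return 6): 9 + 6 = 15
  Event 5 (restock 29): 15 + 29 = 44
  Event 6 (restock 35): 44 + 35 = 79
  Event 7 (sale 10): sell min(10,79)=10. stock: 79 - 10 = 69. total_sold = 32
  Event 8 (adjust -3): 69 + -3 = 66
  Event 9 (restock 12): 66 + 12 = 78
  Event 10 (adjust +2): 78 + 2 = 80
  Event 11 (sale 22): sell min(22,80)=22. stock: 80 - 22 = 58. total_sold = 54
  Event 12 (sale 7): sell min(7,58)=7. stock: 58 - 7 = 51. total_sold = 61
  Event 13 (sale 6): sell min(6,51)=6. stock: 51 - 6 = 45. total_sold = 67
  Event 14 (sale 20): sell min(20,45)=20. stock: 45 - 20 = 25. total_sold = 87
Final: stock = 25, total_sold = 87

Answer: 87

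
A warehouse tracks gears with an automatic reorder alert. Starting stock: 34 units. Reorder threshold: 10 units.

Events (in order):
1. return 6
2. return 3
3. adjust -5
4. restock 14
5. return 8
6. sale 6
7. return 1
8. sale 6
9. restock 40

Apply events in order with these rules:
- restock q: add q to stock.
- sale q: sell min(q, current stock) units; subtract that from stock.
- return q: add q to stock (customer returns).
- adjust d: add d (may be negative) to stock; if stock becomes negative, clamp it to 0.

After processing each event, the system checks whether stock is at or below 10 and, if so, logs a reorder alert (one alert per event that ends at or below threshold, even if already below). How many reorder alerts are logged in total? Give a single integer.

Processing events:
Start: stock = 34
  Event 1 (return 6): 34 + 6 = 40
  Event 2 (return 3): 40 + 3 = 43
  Event 3 (adjust -5): 43 + -5 = 38
  Event 4 (restock 14): 38 + 14 = 52
  Event 5 (return 8): 52 + 8 = 60
  Event 6 (sale 6): sell min(6,60)=6. stock: 60 - 6 = 54. total_sold = 6
  Event 7 (return 1): 54 + 1 = 55
  Event 8 (sale 6): sell min(6,55)=6. stock: 55 - 6 = 49. total_sold = 12
  Event 9 (restock 40): 49 + 40 = 89
Final: stock = 89, total_sold = 12

Checking against threshold 10:
  After event 1: stock=40 > 10
  After event 2: stock=43 > 10
  After event 3: stock=38 > 10
  After event 4: stock=52 > 10
  After event 5: stock=60 > 10
  After event 6: stock=54 > 10
  After event 7: stock=55 > 10
  After event 8: stock=49 > 10
  After event 9: stock=89 > 10
Alert events: []. Count = 0

Answer: 0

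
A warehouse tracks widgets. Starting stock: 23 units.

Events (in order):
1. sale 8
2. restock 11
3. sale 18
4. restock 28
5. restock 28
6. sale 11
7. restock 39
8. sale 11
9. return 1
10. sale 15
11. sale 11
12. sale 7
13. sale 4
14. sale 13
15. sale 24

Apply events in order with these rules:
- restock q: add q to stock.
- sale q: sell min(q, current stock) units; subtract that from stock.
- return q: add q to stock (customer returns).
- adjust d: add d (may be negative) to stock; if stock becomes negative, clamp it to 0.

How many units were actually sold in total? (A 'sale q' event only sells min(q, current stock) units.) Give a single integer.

Answer: 122

Derivation:
Processing events:
Start: stock = 23
  Event 1 (sale 8): sell min(8,23)=8. stock: 23 - 8 = 15. total_sold = 8
  Event 2 (restock 11): 15 + 11 = 26
  Event 3 (sale 18): sell min(18,26)=18. stock: 26 - 18 = 8. total_sold = 26
  Event 4 (restock 28): 8 + 28 = 36
  Event 5 (restock 28): 36 + 28 = 64
  Event 6 (sale 11): sell min(11,64)=11. stock: 64 - 11 = 53. total_sold = 37
  Event 7 (restock 39): 53 + 39 = 92
  Event 8 (sale 11): sell min(11,92)=11. stock: 92 - 11 = 81. total_sold = 48
  Event 9 (return 1): 81 + 1 = 82
  Event 10 (sale 15): sell min(15,82)=15. stock: 82 - 15 = 67. total_sold = 63
  Event 11 (sale 11): sell min(11,67)=11. stock: 67 - 11 = 56. total_sold = 74
  Event 12 (sale 7): sell min(7,56)=7. stock: 56 - 7 = 49. total_sold = 81
  Event 13 (sale 4): sell min(4,49)=4. stock: 49 - 4 = 45. total_sold = 85
  Event 14 (sale 13): sell min(13,45)=13. stock: 45 - 13 = 32. total_sold = 98
  Event 15 (sale 24): sell min(24,32)=24. stock: 32 - 24 = 8. total_sold = 122
Final: stock = 8, total_sold = 122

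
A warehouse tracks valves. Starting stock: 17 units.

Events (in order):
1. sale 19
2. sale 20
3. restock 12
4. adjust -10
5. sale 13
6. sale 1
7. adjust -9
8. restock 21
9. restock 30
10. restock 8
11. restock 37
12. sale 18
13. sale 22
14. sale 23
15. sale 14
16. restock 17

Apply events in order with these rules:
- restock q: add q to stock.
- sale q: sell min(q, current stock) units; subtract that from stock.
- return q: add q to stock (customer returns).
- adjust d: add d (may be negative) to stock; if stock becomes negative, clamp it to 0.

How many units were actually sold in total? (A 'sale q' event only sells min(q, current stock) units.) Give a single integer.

Answer: 96

Derivation:
Processing events:
Start: stock = 17
  Event 1 (sale 19): sell min(19,17)=17. stock: 17 - 17 = 0. total_sold = 17
  Event 2 (sale 20): sell min(20,0)=0. stock: 0 - 0 = 0. total_sold = 17
  Event 3 (restock 12): 0 + 12 = 12
  Event 4 (adjust -10): 12 + -10 = 2
  Event 5 (sale 13): sell min(13,2)=2. stock: 2 - 2 = 0. total_sold = 19
  Event 6 (sale 1): sell min(1,0)=0. stock: 0 - 0 = 0. total_sold = 19
  Event 7 (adjust -9): 0 + -9 = 0 (clamped to 0)
  Event 8 (restock 21): 0 + 21 = 21
  Event 9 (restock 30): 21 + 30 = 51
  Event 10 (restock 8): 51 + 8 = 59
  Event 11 (restock 37): 59 + 37 = 96
  Event 12 (sale 18): sell min(18,96)=18. stock: 96 - 18 = 78. total_sold = 37
  Event 13 (sale 22): sell min(22,78)=22. stock: 78 - 22 = 56. total_sold = 59
  Event 14 (sale 23): sell min(23,56)=23. stock: 56 - 23 = 33. total_sold = 82
  Event 15 (sale 14): sell min(14,33)=14. stock: 33 - 14 = 19. total_sold = 96
  Event 16 (restock 17): 19 + 17 = 36
Final: stock = 36, total_sold = 96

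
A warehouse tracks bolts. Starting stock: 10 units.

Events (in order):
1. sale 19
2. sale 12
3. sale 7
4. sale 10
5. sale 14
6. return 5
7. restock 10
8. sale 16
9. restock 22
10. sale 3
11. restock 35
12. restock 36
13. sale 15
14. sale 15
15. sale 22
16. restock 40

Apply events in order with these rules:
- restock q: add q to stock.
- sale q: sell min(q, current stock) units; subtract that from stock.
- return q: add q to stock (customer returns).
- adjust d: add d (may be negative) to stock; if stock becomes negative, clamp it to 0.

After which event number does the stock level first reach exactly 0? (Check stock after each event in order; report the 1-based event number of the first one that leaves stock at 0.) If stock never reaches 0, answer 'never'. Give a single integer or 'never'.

Answer: 1

Derivation:
Processing events:
Start: stock = 10
  Event 1 (sale 19): sell min(19,10)=10. stock: 10 - 10 = 0. total_sold = 10
  Event 2 (sale 12): sell min(12,0)=0. stock: 0 - 0 = 0. total_sold = 10
  Event 3 (sale 7): sell min(7,0)=0. stock: 0 - 0 = 0. total_sold = 10
  Event 4 (sale 10): sell min(10,0)=0. stock: 0 - 0 = 0. total_sold = 10
  Event 5 (sale 14): sell min(14,0)=0. stock: 0 - 0 = 0. total_sold = 10
  Event 6 (return 5): 0 + 5 = 5
  Event 7 (restock 10): 5 + 10 = 15
  Event 8 (sale 16): sell min(16,15)=15. stock: 15 - 15 = 0. total_sold = 25
  Event 9 (restock 22): 0 + 22 = 22
  Event 10 (sale 3): sell min(3,22)=3. stock: 22 - 3 = 19. total_sold = 28
  Event 11 (restock 35): 19 + 35 = 54
  Event 12 (restock 36): 54 + 36 = 90
  Event 13 (sale 15): sell min(15,90)=15. stock: 90 - 15 = 75. total_sold = 43
  Event 14 (sale 15): sell min(15,75)=15. stock: 75 - 15 = 60. total_sold = 58
  Event 15 (sale 22): sell min(22,60)=22. stock: 60 - 22 = 38. total_sold = 80
  Event 16 (restock 40): 38 + 40 = 78
Final: stock = 78, total_sold = 80

First zero at event 1.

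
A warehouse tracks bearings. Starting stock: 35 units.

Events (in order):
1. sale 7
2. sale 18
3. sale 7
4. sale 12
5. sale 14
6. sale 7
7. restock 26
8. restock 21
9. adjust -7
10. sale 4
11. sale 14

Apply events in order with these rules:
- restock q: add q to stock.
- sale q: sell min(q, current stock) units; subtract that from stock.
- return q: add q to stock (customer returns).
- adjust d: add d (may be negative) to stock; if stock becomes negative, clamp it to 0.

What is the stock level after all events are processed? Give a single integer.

Processing events:
Start: stock = 35
  Event 1 (sale 7): sell min(7,35)=7. stock: 35 - 7 = 28. total_sold = 7
  Event 2 (sale 18): sell min(18,28)=18. stock: 28 - 18 = 10. total_sold = 25
  Event 3 (sale 7): sell min(7,10)=7. stock: 10 - 7 = 3. total_sold = 32
  Event 4 (sale 12): sell min(12,3)=3. stock: 3 - 3 = 0. total_sold = 35
  Event 5 (sale 14): sell min(14,0)=0. stock: 0 - 0 = 0. total_sold = 35
  Event 6 (sale 7): sell min(7,0)=0. stock: 0 - 0 = 0. total_sold = 35
  Event 7 (restock 26): 0 + 26 = 26
  Event 8 (restock 21): 26 + 21 = 47
  Event 9 (adjust -7): 47 + -7 = 40
  Event 10 (sale 4): sell min(4,40)=4. stock: 40 - 4 = 36. total_sold = 39
  Event 11 (sale 14): sell min(14,36)=14. stock: 36 - 14 = 22. total_sold = 53
Final: stock = 22, total_sold = 53

Answer: 22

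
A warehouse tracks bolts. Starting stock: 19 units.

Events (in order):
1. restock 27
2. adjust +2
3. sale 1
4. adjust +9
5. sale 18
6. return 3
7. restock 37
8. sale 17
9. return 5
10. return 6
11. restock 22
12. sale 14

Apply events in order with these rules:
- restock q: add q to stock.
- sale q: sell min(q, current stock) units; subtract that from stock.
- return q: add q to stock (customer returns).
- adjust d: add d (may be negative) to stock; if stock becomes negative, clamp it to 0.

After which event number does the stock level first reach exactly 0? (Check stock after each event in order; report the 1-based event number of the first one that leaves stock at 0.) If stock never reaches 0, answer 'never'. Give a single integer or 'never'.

Processing events:
Start: stock = 19
  Event 1 (restock 27): 19 + 27 = 46
  Event 2 (adjust +2): 46 + 2 = 48
  Event 3 (sale 1): sell min(1,48)=1. stock: 48 - 1 = 47. total_sold = 1
  Event 4 (adjust +9): 47 + 9 = 56
  Event 5 (sale 18): sell min(18,56)=18. stock: 56 - 18 = 38. total_sold = 19
  Event 6 (return 3): 38 + 3 = 41
  Event 7 (restock 37): 41 + 37 = 78
  Event 8 (sale 17): sell min(17,78)=17. stock: 78 - 17 = 61. total_sold = 36
  Event 9 (return 5): 61 + 5 = 66
  Event 10 (return 6): 66 + 6 = 72
  Event 11 (restock 22): 72 + 22 = 94
  Event 12 (sale 14): sell min(14,94)=14. stock: 94 - 14 = 80. total_sold = 50
Final: stock = 80, total_sold = 50

Stock never reaches 0.

Answer: never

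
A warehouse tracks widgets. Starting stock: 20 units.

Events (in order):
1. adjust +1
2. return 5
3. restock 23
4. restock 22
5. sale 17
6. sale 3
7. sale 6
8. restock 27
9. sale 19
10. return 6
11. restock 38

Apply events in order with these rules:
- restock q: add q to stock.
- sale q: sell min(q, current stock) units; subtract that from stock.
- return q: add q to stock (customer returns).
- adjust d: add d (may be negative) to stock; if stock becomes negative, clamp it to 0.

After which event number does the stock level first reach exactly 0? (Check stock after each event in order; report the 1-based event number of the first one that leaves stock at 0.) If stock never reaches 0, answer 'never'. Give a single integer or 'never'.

Processing events:
Start: stock = 20
  Event 1 (adjust +1): 20 + 1 = 21
  Event 2 (return 5): 21 + 5 = 26
  Event 3 (restock 23): 26 + 23 = 49
  Event 4 (restock 22): 49 + 22 = 71
  Event 5 (sale 17): sell min(17,71)=17. stock: 71 - 17 = 54. total_sold = 17
  Event 6 (sale 3): sell min(3,54)=3. stock: 54 - 3 = 51. total_sold = 20
  Event 7 (sale 6): sell min(6,51)=6. stock: 51 - 6 = 45. total_sold = 26
  Event 8 (restock 27): 45 + 27 = 72
  Event 9 (sale 19): sell min(19,72)=19. stock: 72 - 19 = 53. total_sold = 45
  Event 10 (return 6): 53 + 6 = 59
  Event 11 (restock 38): 59 + 38 = 97
Final: stock = 97, total_sold = 45

Stock never reaches 0.

Answer: never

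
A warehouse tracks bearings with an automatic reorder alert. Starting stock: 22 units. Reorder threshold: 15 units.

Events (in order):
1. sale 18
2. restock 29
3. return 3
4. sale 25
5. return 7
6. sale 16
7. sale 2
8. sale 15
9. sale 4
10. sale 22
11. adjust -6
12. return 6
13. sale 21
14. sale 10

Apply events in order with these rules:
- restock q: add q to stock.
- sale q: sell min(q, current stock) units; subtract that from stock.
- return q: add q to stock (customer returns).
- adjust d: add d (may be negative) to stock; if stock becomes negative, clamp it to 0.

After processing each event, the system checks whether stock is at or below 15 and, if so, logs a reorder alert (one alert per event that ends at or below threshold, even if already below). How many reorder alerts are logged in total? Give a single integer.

Answer: 11

Derivation:
Processing events:
Start: stock = 22
  Event 1 (sale 18): sell min(18,22)=18. stock: 22 - 18 = 4. total_sold = 18
  Event 2 (restock 29): 4 + 29 = 33
  Event 3 (return 3): 33 + 3 = 36
  Event 4 (sale 25): sell min(25,36)=25. stock: 36 - 25 = 11. total_sold = 43
  Event 5 (return 7): 11 + 7 = 18
  Event 6 (sale 16): sell min(16,18)=16. stock: 18 - 16 = 2. total_sold = 59
  Event 7 (sale 2): sell min(2,2)=2. stock: 2 - 2 = 0. total_sold = 61
  Event 8 (sale 15): sell min(15,0)=0. stock: 0 - 0 = 0. total_sold = 61
  Event 9 (sale 4): sell min(4,0)=0. stock: 0 - 0 = 0. total_sold = 61
  Event 10 (sale 22): sell min(22,0)=0. stock: 0 - 0 = 0. total_sold = 61
  Event 11 (adjust -6): 0 + -6 = 0 (clamped to 0)
  Event 12 (return 6): 0 + 6 = 6
  Event 13 (sale 21): sell min(21,6)=6. stock: 6 - 6 = 0. total_sold = 67
  Event 14 (sale 10): sell min(10,0)=0. stock: 0 - 0 = 0. total_sold = 67
Final: stock = 0, total_sold = 67

Checking against threshold 15:
  After event 1: stock=4 <= 15 -> ALERT
  After event 2: stock=33 > 15
  After event 3: stock=36 > 15
  After event 4: stock=11 <= 15 -> ALERT
  After event 5: stock=18 > 15
  After event 6: stock=2 <= 15 -> ALERT
  After event 7: stock=0 <= 15 -> ALERT
  After event 8: stock=0 <= 15 -> ALERT
  After event 9: stock=0 <= 15 -> ALERT
  After event 10: stock=0 <= 15 -> ALERT
  After event 11: stock=0 <= 15 -> ALERT
  After event 12: stock=6 <= 15 -> ALERT
  After event 13: stock=0 <= 15 -> ALERT
  After event 14: stock=0 <= 15 -> ALERT
Alert events: [1, 4, 6, 7, 8, 9, 10, 11, 12, 13, 14]. Count = 11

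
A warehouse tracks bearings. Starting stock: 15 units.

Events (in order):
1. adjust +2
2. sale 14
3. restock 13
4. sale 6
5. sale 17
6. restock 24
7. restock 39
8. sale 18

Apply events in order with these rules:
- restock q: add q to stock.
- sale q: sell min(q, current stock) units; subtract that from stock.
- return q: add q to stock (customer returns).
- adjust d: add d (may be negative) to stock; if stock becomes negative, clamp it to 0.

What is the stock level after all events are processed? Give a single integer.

Answer: 45

Derivation:
Processing events:
Start: stock = 15
  Event 1 (adjust +2): 15 + 2 = 17
  Event 2 (sale 14): sell min(14,17)=14. stock: 17 - 14 = 3. total_sold = 14
  Event 3 (restock 13): 3 + 13 = 16
  Event 4 (sale 6): sell min(6,16)=6. stock: 16 - 6 = 10. total_sold = 20
  Event 5 (sale 17): sell min(17,10)=10. stock: 10 - 10 = 0. total_sold = 30
  Event 6 (restock 24): 0 + 24 = 24
  Event 7 (restock 39): 24 + 39 = 63
  Event 8 (sale 18): sell min(18,63)=18. stock: 63 - 18 = 45. total_sold = 48
Final: stock = 45, total_sold = 48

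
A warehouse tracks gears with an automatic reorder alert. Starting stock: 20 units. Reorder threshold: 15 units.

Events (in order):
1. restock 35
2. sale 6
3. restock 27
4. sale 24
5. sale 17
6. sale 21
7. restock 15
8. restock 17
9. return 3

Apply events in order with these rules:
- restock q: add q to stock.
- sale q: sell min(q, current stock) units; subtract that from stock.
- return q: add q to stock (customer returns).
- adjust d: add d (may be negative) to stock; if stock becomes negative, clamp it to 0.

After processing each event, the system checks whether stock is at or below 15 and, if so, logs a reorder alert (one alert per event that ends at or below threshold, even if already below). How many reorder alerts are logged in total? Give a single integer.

Processing events:
Start: stock = 20
  Event 1 (restock 35): 20 + 35 = 55
  Event 2 (sale 6): sell min(6,55)=6. stock: 55 - 6 = 49. total_sold = 6
  Event 3 (restock 27): 49 + 27 = 76
  Event 4 (sale 24): sell min(24,76)=24. stock: 76 - 24 = 52. total_sold = 30
  Event 5 (sale 17): sell min(17,52)=17. stock: 52 - 17 = 35. total_sold = 47
  Event 6 (sale 21): sell min(21,35)=21. stock: 35 - 21 = 14. total_sold = 68
  Event 7 (restock 15): 14 + 15 = 29
  Event 8 (restock 17): 29 + 17 = 46
  Event 9 (return 3): 46 + 3 = 49
Final: stock = 49, total_sold = 68

Checking against threshold 15:
  After event 1: stock=55 > 15
  After event 2: stock=49 > 15
  After event 3: stock=76 > 15
  After event 4: stock=52 > 15
  After event 5: stock=35 > 15
  After event 6: stock=14 <= 15 -> ALERT
  After event 7: stock=29 > 15
  After event 8: stock=46 > 15
  After event 9: stock=49 > 15
Alert events: [6]. Count = 1

Answer: 1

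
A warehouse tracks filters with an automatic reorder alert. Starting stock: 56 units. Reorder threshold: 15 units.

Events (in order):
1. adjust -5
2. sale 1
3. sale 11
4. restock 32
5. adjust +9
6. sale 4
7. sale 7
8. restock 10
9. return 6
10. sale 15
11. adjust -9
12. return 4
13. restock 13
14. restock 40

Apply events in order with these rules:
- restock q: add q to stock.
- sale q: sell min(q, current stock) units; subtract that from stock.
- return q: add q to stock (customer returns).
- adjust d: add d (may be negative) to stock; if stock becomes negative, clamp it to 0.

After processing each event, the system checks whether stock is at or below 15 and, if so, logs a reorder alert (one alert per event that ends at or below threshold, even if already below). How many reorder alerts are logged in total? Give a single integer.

Answer: 0

Derivation:
Processing events:
Start: stock = 56
  Event 1 (adjust -5): 56 + -5 = 51
  Event 2 (sale 1): sell min(1,51)=1. stock: 51 - 1 = 50. total_sold = 1
  Event 3 (sale 11): sell min(11,50)=11. stock: 50 - 11 = 39. total_sold = 12
  Event 4 (restock 32): 39 + 32 = 71
  Event 5 (adjust +9): 71 + 9 = 80
  Event 6 (sale 4): sell min(4,80)=4. stock: 80 - 4 = 76. total_sold = 16
  Event 7 (sale 7): sell min(7,76)=7. stock: 76 - 7 = 69. total_sold = 23
  Event 8 (restock 10): 69 + 10 = 79
  Event 9 (return 6): 79 + 6 = 85
  Event 10 (sale 15): sell min(15,85)=15. stock: 85 - 15 = 70. total_sold = 38
  Event 11 (adjust -9): 70 + -9 = 61
  Event 12 (return 4): 61 + 4 = 65
  Event 13 (restock 13): 65 + 13 = 78
  Event 14 (restock 40): 78 + 40 = 118
Final: stock = 118, total_sold = 38

Checking against threshold 15:
  After event 1: stock=51 > 15
  After event 2: stock=50 > 15
  After event 3: stock=39 > 15
  After event 4: stock=71 > 15
  After event 5: stock=80 > 15
  After event 6: stock=76 > 15
  After event 7: stock=69 > 15
  After event 8: stock=79 > 15
  After event 9: stock=85 > 15
  After event 10: stock=70 > 15
  After event 11: stock=61 > 15
  After event 12: stock=65 > 15
  After event 13: stock=78 > 15
  After event 14: stock=118 > 15
Alert events: []. Count = 0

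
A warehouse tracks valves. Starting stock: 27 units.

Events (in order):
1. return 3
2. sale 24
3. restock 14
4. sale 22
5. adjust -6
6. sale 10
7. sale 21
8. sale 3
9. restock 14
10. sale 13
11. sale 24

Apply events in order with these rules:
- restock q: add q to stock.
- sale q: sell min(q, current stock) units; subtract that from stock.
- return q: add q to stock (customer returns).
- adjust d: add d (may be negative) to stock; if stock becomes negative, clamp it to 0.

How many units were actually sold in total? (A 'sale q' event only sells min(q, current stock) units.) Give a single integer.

Processing events:
Start: stock = 27
  Event 1 (return 3): 27 + 3 = 30
  Event 2 (sale 24): sell min(24,30)=24. stock: 30 - 24 = 6. total_sold = 24
  Event 3 (restock 14): 6 + 14 = 20
  Event 4 (sale 22): sell min(22,20)=20. stock: 20 - 20 = 0. total_sold = 44
  Event 5 (adjust -6): 0 + -6 = 0 (clamped to 0)
  Event 6 (sale 10): sell min(10,0)=0. stock: 0 - 0 = 0. total_sold = 44
  Event 7 (sale 21): sell min(21,0)=0. stock: 0 - 0 = 0. total_sold = 44
  Event 8 (sale 3): sell min(3,0)=0. stock: 0 - 0 = 0. total_sold = 44
  Event 9 (restock 14): 0 + 14 = 14
  Event 10 (sale 13): sell min(13,14)=13. stock: 14 - 13 = 1. total_sold = 57
  Event 11 (sale 24): sell min(24,1)=1. stock: 1 - 1 = 0. total_sold = 58
Final: stock = 0, total_sold = 58

Answer: 58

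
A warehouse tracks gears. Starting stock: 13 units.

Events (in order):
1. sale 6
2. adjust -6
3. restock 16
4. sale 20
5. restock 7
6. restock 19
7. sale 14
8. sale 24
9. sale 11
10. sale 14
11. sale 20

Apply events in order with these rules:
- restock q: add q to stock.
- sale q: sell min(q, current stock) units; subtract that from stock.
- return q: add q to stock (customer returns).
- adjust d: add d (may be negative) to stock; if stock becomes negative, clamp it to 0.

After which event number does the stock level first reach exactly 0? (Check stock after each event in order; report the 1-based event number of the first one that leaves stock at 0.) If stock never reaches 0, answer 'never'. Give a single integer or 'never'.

Answer: 4

Derivation:
Processing events:
Start: stock = 13
  Event 1 (sale 6): sell min(6,13)=6. stock: 13 - 6 = 7. total_sold = 6
  Event 2 (adjust -6): 7 + -6 = 1
  Event 3 (restock 16): 1 + 16 = 17
  Event 4 (sale 20): sell min(20,17)=17. stock: 17 - 17 = 0. total_sold = 23
  Event 5 (restock 7): 0 + 7 = 7
  Event 6 (restock 19): 7 + 19 = 26
  Event 7 (sale 14): sell min(14,26)=14. stock: 26 - 14 = 12. total_sold = 37
  Event 8 (sale 24): sell min(24,12)=12. stock: 12 - 12 = 0. total_sold = 49
  Event 9 (sale 11): sell min(11,0)=0. stock: 0 - 0 = 0. total_sold = 49
  Event 10 (sale 14): sell min(14,0)=0. stock: 0 - 0 = 0. total_sold = 49
  Event 11 (sale 20): sell min(20,0)=0. stock: 0 - 0 = 0. total_sold = 49
Final: stock = 0, total_sold = 49

First zero at event 4.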